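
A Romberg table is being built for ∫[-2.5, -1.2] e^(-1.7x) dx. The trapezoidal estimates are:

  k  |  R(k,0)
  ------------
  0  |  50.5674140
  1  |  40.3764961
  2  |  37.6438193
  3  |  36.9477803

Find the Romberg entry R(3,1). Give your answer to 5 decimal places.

Richardson extrapolation on the trapezoidal column (denominator 4−1=3):
R(3,1) = (4·36.9477803 − 37.6438193) / 3 = 36.7157673
(Column j=1 coincides with Simpson's rule on the same nodes.)

36.71577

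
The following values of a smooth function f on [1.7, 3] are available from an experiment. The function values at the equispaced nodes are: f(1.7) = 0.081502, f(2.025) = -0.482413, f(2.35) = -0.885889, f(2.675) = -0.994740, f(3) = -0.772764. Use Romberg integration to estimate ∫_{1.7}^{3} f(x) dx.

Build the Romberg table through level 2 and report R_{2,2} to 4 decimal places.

R_{0,0} (trapezoid, 1 panel, h=1.3000): -0.449320
R_{1,0} (trapezoid, 2 panels, h=0.6500): -0.800488
R_{2,0} (trapezoid, 4 panels, h=0.3250): -0.880319
R_{1,1} = -0.800488 + (-0.800488 − (-0.449320))/3 = -0.917544
R_{2,1} = -0.880319 + (-0.880319 − (-0.800488))/3 = -0.906929
R_{2,2} = -0.906929 + (-0.906929 − (-0.917544))/15 = -0.906221

-0.9062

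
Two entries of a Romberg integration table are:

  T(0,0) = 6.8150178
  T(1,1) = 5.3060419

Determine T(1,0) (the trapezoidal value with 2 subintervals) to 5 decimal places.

From T(1,1) = (4·T(1,0) − T(0,0))/3, solve for T(1,0):
4·T(1,0) = 3·5.3060419 + 6.8150178 = 22.7331435
T(1,0) = 5.6832859

5.68329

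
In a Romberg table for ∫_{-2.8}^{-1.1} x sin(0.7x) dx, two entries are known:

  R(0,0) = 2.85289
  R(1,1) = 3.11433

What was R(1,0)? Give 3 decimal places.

3.049

From R(1,1) = (4·R(1,0) − R(0,0))/3, solve for R(1,0):
4·R(1,0) = 3·3.11433 + 2.85289 = 12.19588
R(1,0) = 3.04897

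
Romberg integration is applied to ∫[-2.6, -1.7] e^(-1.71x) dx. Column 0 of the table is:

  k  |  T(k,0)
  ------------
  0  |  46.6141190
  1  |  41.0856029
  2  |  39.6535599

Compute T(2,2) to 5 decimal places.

Richardson extrapolation on the trapezoidal column (denominator 4−1=3):
T(1,1) = 41.0856029 + (41.0856029 − 46.6141190)/3 = 39.2427642
T(2,1) = 39.6535599 + (39.6535599 − 41.0856029)/3 = 39.1762122
T(2,2) = 39.1762122 + (39.1762122 − 39.2427642)/15 = 39.1717754
(Column j=1 coincides with Simpson's rule on the same nodes.)

39.17178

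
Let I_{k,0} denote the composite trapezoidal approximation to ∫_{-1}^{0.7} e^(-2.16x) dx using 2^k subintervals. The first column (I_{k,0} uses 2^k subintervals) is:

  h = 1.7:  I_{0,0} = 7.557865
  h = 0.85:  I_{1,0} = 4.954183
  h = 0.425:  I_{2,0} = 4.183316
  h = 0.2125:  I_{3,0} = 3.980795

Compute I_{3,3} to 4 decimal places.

I_{1,1} = 4.954183 + (4.954183 − 7.557865)/3 = 4.086289
I_{2,1} = (4·4.183316 − 4.954183) / 3 = 3.926360
I_{3,1} = (4·3.980795 − 4.183316) / 3 = 3.913288
I_{2,2} = (16·3.926360 − 4.086289) / 15 = 3.915698
I_{3,2} = 3.913288 + (3.913288 − 3.926360)/15 = 3.912417
I_{3,3} = 3.912417 + (3.912417 − 3.915698)/63 = 3.912365

3.9124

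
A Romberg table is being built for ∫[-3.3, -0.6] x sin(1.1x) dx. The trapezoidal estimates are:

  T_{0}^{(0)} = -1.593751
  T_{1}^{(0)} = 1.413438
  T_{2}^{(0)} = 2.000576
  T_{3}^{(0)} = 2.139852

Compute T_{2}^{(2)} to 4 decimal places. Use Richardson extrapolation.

2.1817

Richardson extrapolation on the trapezoidal column (denominator 4−1=3):
T_{1}^{(1)} = (4·1.413438 − (-1.593751)) / 3 = 2.415834
T_{2}^{(1)} = (4·2.000576 − 1.413438) / 3 = 2.196289
T_{2}^{(2)} = (16·2.196289 − 2.415834) / 15 = 2.181653
(Column j=1 coincides with Simpson's rule on the same nodes.)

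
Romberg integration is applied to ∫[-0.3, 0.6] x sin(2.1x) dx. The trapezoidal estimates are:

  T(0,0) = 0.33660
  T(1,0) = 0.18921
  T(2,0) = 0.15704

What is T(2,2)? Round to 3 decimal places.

T(1,1) = 0.18921 + (0.18921 − 0.33660)/3 = 0.14008
T(2,1) = (4·0.15704 − 0.18921) / 3 = 0.14632
T(2,2) = 0.14632 + (0.14632 − 0.14008)/15 = 0.14674

0.147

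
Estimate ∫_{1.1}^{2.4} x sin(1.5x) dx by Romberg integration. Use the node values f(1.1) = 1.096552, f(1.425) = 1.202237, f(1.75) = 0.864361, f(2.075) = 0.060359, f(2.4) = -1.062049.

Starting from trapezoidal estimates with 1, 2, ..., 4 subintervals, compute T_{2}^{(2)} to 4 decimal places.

T_{0}^{(0)} (trapezoid, 1 panel, h=1.3000): 0.022427
T_{1}^{(0)} (trapezoid, 2 panels, h=0.6500): 0.573048
T_{2}^{(0)} (trapezoid, 4 panels, h=0.3250): 0.696868
T_{1}^{(1)} = 0.573048 + (0.573048 − 0.022427)/3 = 0.756588
T_{2}^{(1)} = 0.696868 + (0.696868 − 0.573048)/3 = 0.738141
T_{2}^{(2)} = 0.738141 + (0.738141 − 0.756588)/15 = 0.736911

0.7369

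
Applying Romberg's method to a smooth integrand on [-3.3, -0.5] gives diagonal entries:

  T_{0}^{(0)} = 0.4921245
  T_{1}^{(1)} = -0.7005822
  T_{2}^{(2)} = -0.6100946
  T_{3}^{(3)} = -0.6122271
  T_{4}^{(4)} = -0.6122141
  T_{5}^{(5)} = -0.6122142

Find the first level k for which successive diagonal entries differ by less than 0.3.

|T_{1}^{(1)} − T_{0}^{(0)}| = 1.1927067 ≥ 0.3
|T_{2}^{(2)} − T_{1}^{(1)}| = 0.0904876 < 0.3

k = 2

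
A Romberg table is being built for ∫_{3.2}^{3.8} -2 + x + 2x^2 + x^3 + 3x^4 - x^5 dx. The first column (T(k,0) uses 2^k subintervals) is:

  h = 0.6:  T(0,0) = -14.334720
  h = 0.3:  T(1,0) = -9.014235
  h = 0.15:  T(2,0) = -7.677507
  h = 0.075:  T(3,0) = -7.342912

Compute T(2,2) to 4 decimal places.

-7.2313

T(1,1) = -9.014235 + (-9.014235 − (-14.334720))/3 = -7.240740
T(2,1) = (4·(-7.677507) − (-9.014235)) / 3 = -7.231931
T(2,2) = (16·(-7.231931) − (-7.240740)) / 15 = -7.231344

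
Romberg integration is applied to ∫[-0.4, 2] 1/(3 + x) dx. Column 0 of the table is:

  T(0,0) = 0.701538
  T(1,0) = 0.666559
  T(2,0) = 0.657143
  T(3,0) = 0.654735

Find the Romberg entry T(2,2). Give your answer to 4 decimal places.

0.6539

T(1,1) = (4·0.666559 − 0.701538) / 3 = 0.654899
T(2,1) = (4·0.657143 − 0.666559) / 3 = 0.654004
T(2,2) = (16·0.654004 − 0.654899) / 15 = 0.653944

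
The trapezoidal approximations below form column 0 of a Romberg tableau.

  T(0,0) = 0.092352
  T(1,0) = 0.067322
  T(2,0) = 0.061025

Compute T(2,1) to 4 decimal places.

Richardson extrapolation on the trapezoidal column (denominator 4−1=3):
T(2,1) = 0.061025 + (0.061025 − 0.067322)/3 = 0.058926

0.0589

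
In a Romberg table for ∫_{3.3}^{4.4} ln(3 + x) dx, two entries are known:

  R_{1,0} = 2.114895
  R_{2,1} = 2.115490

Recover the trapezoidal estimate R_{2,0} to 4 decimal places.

From R_{2,1} = (4·R_{2,0} − R_{1,0})/3, solve for R_{2,0}:
4·R_{2,0} = 3·2.115490 + 2.114895 = 8.461365
R_{2,0} = 2.115341

2.1153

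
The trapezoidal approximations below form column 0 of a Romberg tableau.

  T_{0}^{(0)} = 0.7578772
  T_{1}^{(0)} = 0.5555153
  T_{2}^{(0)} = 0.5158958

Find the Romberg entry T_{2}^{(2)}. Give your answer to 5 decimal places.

0.50366

T_{1}^{(1)} = (4·0.5555153 − 0.7578772) / 3 = 0.4880613
T_{2}^{(1)} = (4·0.5158958 − 0.5555153) / 3 = 0.5026893
T_{2}^{(2)} = (16·0.5026893 − 0.4880613) / 15 = 0.5036645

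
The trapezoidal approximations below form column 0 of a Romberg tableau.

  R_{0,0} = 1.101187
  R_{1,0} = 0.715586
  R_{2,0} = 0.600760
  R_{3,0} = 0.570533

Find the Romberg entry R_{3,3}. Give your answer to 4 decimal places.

0.5603

Richardson extrapolation on the trapezoidal column (denominator 4−1=3):
R_{1,1} = (4·0.715586 − 1.101187) / 3 = 0.587052
R_{2,1} = 0.600760 + (0.600760 − 0.715586)/3 = 0.562485
R_{3,1} = 0.570533 + (0.570533 − 0.600760)/3 = 0.560457
R_{2,2} = (16·0.562485 − 0.587052) / 15 = 0.560847
R_{3,2} = (16·0.560457 − 0.562485) / 15 = 0.560322
R_{3,3} = 0.560322 + (0.560322 − 0.560847)/63 = 0.560314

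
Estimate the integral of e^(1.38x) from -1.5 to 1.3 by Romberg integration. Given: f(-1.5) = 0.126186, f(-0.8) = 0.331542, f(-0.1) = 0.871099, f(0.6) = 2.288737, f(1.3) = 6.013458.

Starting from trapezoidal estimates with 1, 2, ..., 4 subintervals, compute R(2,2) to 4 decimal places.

R(0,0) (trapezoid, 1 panel, h=2.8000): 8.595502
R(1,0) (trapezoid, 2 panels, h=1.4000): 5.517289
R(2,0) (trapezoid, 4 panels, h=0.7000): 4.592840
R(1,1) = 5.517289 + (5.517289 − 8.595502)/3 = 4.491218
R(2,1) = 4.592840 + (4.592840 − 5.517289)/3 = 4.284690
R(2,2) = 4.284690 + (4.284690 − 4.491218)/15 = 4.270921

4.2709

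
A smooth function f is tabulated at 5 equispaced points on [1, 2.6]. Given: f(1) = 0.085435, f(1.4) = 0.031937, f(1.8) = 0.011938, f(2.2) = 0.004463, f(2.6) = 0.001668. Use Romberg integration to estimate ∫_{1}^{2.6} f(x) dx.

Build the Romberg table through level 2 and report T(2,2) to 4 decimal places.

T(0,0) (trapezoid, 1 panel, h=1.6000): 0.069682
T(1,0) (trapezoid, 2 panels, h=0.8000): 0.044392
T(2,0) (trapezoid, 4 panels, h=0.4000): 0.036756
T(1,1) = 0.044392 + (0.044392 − 0.069682)/3 = 0.035962
T(2,1) = 0.036756 + (0.036756 − 0.044392)/3 = 0.034211
T(2,2) = 0.034211 + (0.034211 − 0.035962)/15 = 0.034094

0.0341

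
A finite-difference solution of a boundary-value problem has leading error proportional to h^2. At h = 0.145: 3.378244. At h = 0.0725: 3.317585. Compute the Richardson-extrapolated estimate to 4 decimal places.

Extrapolated value = (4·A(h/2) − A(h)) / (4 − 1)
= (4·3.317585 − 3.378244) / 3
= 9.892096 / 3 = 3.297365

3.2974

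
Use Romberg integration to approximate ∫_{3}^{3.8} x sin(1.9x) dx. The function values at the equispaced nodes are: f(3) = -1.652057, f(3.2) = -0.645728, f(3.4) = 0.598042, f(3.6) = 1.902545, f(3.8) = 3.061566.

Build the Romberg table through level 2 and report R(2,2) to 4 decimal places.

R(0,0) (trapezoid, 1 panel, h=0.8000): 0.563804
R(1,0) (trapezoid, 2 panels, h=0.4000): 0.521119
R(2,0) (trapezoid, 4 panels, h=0.2000): 0.511923
R(1,1) = 0.521119 + (0.521119 − 0.563804)/3 = 0.506891
R(2,1) = 0.511923 + (0.511923 − 0.521119)/3 = 0.508858
R(2,2) = 0.508858 + (0.508858 − 0.506891)/15 = 0.508989

0.5090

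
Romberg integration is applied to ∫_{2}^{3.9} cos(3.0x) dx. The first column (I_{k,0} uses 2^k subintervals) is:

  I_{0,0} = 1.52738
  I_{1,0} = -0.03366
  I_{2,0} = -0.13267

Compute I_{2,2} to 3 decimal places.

-0.140

Richardson extrapolation on the trapezoidal column (denominator 4−1=3):
I_{1,1} = (4·(-0.03366) − 1.52738) / 3 = -0.55401
I_{2,1} = -0.13267 + (-0.13267 − (-0.03366))/3 = -0.16567
I_{2,2} = -0.16567 + (-0.16567 − (-0.55401))/15 = -0.13978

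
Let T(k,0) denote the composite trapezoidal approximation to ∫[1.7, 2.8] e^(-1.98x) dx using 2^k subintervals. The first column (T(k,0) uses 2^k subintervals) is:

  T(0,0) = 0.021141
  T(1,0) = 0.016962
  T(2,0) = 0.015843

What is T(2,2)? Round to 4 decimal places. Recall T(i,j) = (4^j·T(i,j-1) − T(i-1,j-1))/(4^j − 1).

0.0155

Richardson extrapolation on the trapezoidal column (denominator 4−1=3):
T(1,1) = (4·0.016962 − 0.021141) / 3 = 0.015569
T(2,1) = (4·0.015843 − 0.016962) / 3 = 0.015470
T(2,2) = (16·0.015470 − 0.015569) / 15 = 0.015463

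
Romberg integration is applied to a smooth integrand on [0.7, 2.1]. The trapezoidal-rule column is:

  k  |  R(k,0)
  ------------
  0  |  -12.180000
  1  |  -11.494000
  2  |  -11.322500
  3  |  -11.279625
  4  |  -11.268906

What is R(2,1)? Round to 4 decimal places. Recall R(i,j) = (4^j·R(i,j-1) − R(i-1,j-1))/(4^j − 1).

Richardson extrapolation on the trapezoidal column (denominator 4−1=3):
R(2,1) = (4·(-11.322500) − (-11.494000)) / 3 = -11.265333

-11.2653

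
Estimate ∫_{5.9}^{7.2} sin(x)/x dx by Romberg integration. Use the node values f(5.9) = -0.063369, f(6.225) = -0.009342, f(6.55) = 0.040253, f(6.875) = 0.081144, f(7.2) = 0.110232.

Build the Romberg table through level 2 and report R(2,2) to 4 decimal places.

R(0,0) (trapezoid, 1 panel, h=1.3000): 0.030461
R(1,0) (trapezoid, 2 panels, h=0.6500): 0.041395
R(2,0) (trapezoid, 4 panels, h=0.3250): 0.044033
R(1,1) = 0.041395 + (0.041395 − 0.030461)/3 = 0.045040
R(2,1) = 0.044033 + (0.044033 − 0.041395)/3 = 0.044912
R(2,2) = 0.044912 + (0.044912 − 0.045040)/15 = 0.044903

0.0449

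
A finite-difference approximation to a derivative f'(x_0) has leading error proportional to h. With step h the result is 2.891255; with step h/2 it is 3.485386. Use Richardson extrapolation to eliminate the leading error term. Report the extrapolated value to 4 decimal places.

The leading error scales as h; refining by a factor of 2 reduces it by 2^1 = 2.
Extrapolated value = (2·A(h/2) − A(h)) / (2 − 1)
= (2·3.485386 − 2.891255) / 1
= 4.079517 / 1 = 4.079517

4.0795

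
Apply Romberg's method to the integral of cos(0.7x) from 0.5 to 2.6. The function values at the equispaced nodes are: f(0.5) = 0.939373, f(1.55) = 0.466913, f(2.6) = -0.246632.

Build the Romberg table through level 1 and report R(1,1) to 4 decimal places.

R(0,0) (trapezoid, 1 panel, h=2.1000): 0.727378
R(1,0) (trapezoid, 2 panels, h=1.0500): 0.853948
R(1,1) = 0.853948 + (0.853948 − 0.727378)/3 = 0.896138

0.8961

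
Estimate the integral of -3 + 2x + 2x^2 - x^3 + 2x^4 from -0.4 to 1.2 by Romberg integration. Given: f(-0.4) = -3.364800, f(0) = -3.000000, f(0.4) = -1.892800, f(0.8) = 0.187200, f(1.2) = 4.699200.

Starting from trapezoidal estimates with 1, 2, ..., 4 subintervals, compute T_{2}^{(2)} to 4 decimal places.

T_{0}^{(0)} (trapezoid, 1 panel, h=1.6000): 1.067520
T_{1}^{(0)} (trapezoid, 2 panels, h=0.8000): -0.980480
T_{2}^{(0)} (trapezoid, 4 panels, h=0.4000): -1.615360
T_{1}^{(1)} = -0.980480 + (-0.980480 − 1.067520)/3 = -1.663147
T_{2}^{(1)} = -1.615360 + (-1.615360 − (-0.980480))/3 = -1.826987
T_{2}^{(2)} = -1.826987 + (-1.826987 − (-1.663147))/15 = -1.837910

-1.8379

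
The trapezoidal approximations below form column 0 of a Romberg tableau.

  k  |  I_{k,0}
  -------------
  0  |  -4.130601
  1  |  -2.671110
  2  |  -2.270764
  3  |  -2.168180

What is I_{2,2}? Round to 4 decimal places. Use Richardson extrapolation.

-2.1342

Richardson extrapolation on the trapezoidal column (denominator 4−1=3):
I_{1,1} = -2.671110 + (-2.671110 − (-4.130601))/3 = -2.184613
I_{2,1} = -2.270764 + (-2.270764 − (-2.671110))/3 = -2.137315
I_{2,2} = (16·(-2.137315) − (-2.184613)) / 15 = -2.134162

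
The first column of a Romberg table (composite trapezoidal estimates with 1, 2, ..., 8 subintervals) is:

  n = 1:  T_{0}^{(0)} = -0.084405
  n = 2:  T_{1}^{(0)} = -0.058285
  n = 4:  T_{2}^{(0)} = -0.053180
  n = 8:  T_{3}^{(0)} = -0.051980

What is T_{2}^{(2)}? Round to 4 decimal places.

Richardson extrapolation on the trapezoidal column (denominator 4−1=3):
T_{1}^{(1)} = (4·(-0.058285) − (-0.084405)) / 3 = -0.049578
T_{2}^{(1)} = (4·(-0.053180) − (-0.058285)) / 3 = -0.051478
T_{2}^{(2)} = -0.051478 + (-0.051478 − (-0.049578))/15 = -0.051605

-0.0516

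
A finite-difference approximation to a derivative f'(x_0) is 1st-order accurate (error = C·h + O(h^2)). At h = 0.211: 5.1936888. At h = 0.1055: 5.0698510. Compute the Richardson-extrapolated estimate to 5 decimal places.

Extrapolated value = (2·A(h/2) − A(h)) / (2 − 1)
= (2·5.0698510 − 5.1936888) / 1
= 4.9460132 / 1 = 4.9460132

4.94601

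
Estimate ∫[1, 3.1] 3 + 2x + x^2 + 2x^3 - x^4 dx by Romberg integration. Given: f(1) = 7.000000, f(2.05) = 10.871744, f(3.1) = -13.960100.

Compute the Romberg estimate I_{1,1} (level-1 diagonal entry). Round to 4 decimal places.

I_{0,0} (trapezoid, 1 panel, h=2.1000): -7.308105
I_{1,0} (trapezoid, 2 panels, h=1.0500): 7.761279
I_{1,1} = 7.761279 + (7.761279 − (-7.308105))/3 = 12.784407

12.7844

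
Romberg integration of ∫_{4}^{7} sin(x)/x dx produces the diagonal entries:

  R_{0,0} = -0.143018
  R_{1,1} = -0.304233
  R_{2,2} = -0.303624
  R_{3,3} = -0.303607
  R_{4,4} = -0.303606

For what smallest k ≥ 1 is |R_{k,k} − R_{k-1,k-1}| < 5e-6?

|R_{1,1} − R_{0,0}| = 0.161215 ≥ 5e-6
|R_{2,2} − R_{1,1}| = 0.000609 ≥ 5e-6
|R_{3,3} − R_{2,2}| = 0.000017 ≥ 5e-6
|R_{4,4} − R_{3,3}| = 0.000001 < 5e-6

k = 4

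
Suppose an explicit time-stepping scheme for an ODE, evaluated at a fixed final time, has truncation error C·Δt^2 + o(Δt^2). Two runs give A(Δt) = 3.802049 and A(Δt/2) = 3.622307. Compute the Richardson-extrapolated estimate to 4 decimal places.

3.5624

Extrapolated value = (4·A(Δt/2) − A(Δt)) / (4 − 1)
= (4·3.622307 − 3.802049) / 3
= 10.687179 / 3 = 3.562393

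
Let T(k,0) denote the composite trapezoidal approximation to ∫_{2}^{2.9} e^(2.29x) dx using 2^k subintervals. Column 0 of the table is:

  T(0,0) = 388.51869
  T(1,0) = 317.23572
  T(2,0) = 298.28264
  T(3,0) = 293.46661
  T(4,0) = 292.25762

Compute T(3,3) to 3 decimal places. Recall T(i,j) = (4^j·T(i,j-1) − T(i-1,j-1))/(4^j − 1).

Richardson extrapolation on the trapezoidal column (denominator 4−1=3):
T(1,1) = (4·317.23572 − 388.51869) / 3 = 293.47473
T(2,1) = (4·298.28264 − 317.23572) / 3 = 291.96495
T(3,1) = (4·293.46661 − 298.28264) / 3 = 291.86127
T(2,2) = 291.96495 + (291.96495 − 293.47473)/15 = 291.86430
T(3,2) = (16·291.86127 − 291.96495) / 15 = 291.85436
T(3,3) = 291.85436 + (291.85436 − 291.86430)/63 = 291.85420

291.854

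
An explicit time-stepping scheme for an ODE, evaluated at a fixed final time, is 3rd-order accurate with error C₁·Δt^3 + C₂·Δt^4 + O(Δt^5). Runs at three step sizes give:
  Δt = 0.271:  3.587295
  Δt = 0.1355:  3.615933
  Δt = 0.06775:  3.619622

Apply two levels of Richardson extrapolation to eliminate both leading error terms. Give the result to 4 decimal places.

3.6202

First eliminate the Δt^3 term (factor 2^3 = 8):
  B₁ = (8·3.615933 − 3.587295)/7 = 3.620024
  B₂ = (8·3.619622 − 3.615933)/7 = 3.620149
Then eliminate the Δt^4 term (factor 2^4 = 16):
  (16·3.620149 − 3.620024)/15 = 3.620157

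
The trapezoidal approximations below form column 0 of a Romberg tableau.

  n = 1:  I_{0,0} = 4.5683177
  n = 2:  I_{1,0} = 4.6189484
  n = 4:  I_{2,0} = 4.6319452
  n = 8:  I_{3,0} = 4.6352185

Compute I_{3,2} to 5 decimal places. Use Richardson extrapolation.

Richardson extrapolation on the trapezoidal column (denominator 4−1=3):
I_{2,1} = 4.6319452 + (4.6319452 − 4.6189484)/3 = 4.6362775
I_{3,1} = 4.6352185 + (4.6352185 − 4.6319452)/3 = 4.6363096
I_{3,2} = 4.6363096 + (4.6363096 − 4.6362775)/15 = 4.6363117

4.63631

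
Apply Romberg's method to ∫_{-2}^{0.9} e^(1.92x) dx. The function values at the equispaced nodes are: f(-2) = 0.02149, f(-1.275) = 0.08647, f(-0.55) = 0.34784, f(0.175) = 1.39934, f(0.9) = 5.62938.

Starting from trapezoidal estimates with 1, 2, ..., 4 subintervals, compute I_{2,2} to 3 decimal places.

2.941

I_{0,0} (trapezoid, 1 panel, h=2.9000): 8.19376
I_{1,0} (trapezoid, 2 panels, h=1.4500): 4.60125
I_{2,0} (trapezoid, 4 panels, h=0.7250): 3.37784
I_{1,1} = 4.60125 + (4.60125 − 8.19376)/3 = 3.40375
I_{2,1} = 3.37784 + (3.37784 − 4.60125)/3 = 2.97004
I_{2,2} = 2.97004 + (2.97004 − 3.40375)/15 = 2.94113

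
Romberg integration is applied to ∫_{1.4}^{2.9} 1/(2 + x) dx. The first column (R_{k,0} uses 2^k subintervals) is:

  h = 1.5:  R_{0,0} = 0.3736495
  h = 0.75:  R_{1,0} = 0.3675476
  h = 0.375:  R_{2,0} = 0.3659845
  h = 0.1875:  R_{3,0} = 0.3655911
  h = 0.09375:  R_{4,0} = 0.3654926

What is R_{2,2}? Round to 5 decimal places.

0.36546

Richardson extrapolation on the trapezoidal column (denominator 4−1=3):
R_{1,1} = 0.3675476 + (0.3675476 − 0.3736495)/3 = 0.3655136
R_{2,1} = (4·0.3659845 − 0.3675476) / 3 = 0.3654635
R_{2,2} = (16·0.3654635 − 0.3655136) / 15 = 0.3654602
(Column j=1 coincides with Simpson's rule on the same nodes.)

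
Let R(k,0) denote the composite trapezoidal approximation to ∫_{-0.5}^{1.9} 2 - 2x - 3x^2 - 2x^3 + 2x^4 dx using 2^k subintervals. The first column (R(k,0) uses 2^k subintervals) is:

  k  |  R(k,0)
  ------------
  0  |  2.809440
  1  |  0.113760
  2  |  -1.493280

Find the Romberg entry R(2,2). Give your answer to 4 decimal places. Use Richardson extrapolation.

-2.1119

Richardson extrapolation on the trapezoidal column (denominator 4−1=3):
R(1,1) = (4·0.113760 − 2.809440) / 3 = -0.784800
R(2,1) = -1.493280 + (-1.493280 − 0.113760)/3 = -2.028960
R(2,2) = -2.028960 + (-2.028960 − (-0.784800))/15 = -2.111904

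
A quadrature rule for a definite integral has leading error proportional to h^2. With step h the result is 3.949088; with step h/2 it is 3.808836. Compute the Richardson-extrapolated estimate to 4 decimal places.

Extrapolated value = (4·A(h/2) − A(h)) / (4 − 1)
= (4·3.808836 − 3.949088) / 3
= 11.286256 / 3 = 3.762085

3.7621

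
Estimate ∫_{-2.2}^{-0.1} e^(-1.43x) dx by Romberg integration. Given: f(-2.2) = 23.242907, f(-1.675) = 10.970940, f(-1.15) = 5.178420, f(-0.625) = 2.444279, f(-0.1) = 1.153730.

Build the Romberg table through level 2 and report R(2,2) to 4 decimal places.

15.4514

R(0,0) (trapezoid, 1 panel, h=2.1000): 25.616469
R(1,0) (trapezoid, 2 panels, h=1.0500): 18.245575
R(2,0) (trapezoid, 4 panels, h=0.5250): 16.165778
R(1,1) = 18.245575 + (18.245575 − 25.616469)/3 = 15.788610
R(2,1) = 16.165778 + (16.165778 − 18.245575)/3 = 15.472512
R(2,2) = 15.472512 + (15.472512 − 15.788610)/15 = 15.451439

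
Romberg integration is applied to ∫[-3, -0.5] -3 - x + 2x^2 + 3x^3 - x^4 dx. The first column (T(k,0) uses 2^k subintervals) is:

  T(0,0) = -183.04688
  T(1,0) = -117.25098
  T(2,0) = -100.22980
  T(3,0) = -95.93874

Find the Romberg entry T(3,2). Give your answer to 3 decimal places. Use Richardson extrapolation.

T(2,1) = (4·(-100.22980) − (-117.25098)) / 3 = -94.55607
T(3,1) = -95.93874 + (-95.93874 − (-100.22980))/3 = -94.50839
T(3,2) = -94.50839 + (-94.50839 − (-94.55607))/15 = -94.50521
(Column j=1 coincides with Simpson's rule on the same nodes.)

-94.505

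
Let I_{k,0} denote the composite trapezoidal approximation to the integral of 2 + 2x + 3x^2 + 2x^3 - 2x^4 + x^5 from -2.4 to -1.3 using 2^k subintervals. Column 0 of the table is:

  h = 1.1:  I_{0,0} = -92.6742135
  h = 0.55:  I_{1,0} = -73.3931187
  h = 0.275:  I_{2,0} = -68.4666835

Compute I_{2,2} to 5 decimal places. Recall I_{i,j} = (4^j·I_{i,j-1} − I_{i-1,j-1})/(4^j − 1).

-66.81510

I_{1,1} = (4·(-73.3931187) − (-92.6742135)) / 3 = -66.9660871
I_{2,1} = (4·(-68.4666835) − (-73.3931187)) / 3 = -66.8245384
I_{2,2} = -66.8245384 + (-66.8245384 − (-66.9660871))/15 = -66.8151018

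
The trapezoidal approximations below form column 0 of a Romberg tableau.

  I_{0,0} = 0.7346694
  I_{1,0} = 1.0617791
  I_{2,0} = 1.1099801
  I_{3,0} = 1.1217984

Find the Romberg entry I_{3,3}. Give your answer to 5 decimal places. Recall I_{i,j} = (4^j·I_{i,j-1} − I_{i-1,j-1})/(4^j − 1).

Richardson extrapolation on the trapezoidal column (denominator 4−1=3):
I_{1,1} = (4·1.0617791 − 0.7346694) / 3 = 1.1708157
I_{2,1} = 1.1099801 + (1.1099801 − 1.0617791)/3 = 1.1260471
I_{3,1} = (4·1.1217984 − 1.1099801) / 3 = 1.1257378
I_{2,2} = (16·1.1260471 − 1.1708157) / 15 = 1.1230625
I_{3,2} = 1.1257378 + (1.1257378 − 1.1260471)/15 = 1.1257172
I_{3,3} = 1.1257172 + (1.1257172 − 1.1230625)/63 = 1.1257593

1.12576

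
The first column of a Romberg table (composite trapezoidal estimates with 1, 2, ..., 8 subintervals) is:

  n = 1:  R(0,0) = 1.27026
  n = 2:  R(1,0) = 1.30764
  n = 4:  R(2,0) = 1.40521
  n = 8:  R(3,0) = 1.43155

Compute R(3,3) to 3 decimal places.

1.440

Richardson extrapolation on the trapezoidal column (denominator 4−1=3):
R(1,1) = 1.30764 + (1.30764 − 1.27026)/3 = 1.32010
R(2,1) = 1.40521 + (1.40521 − 1.30764)/3 = 1.43773
R(3,1) = 1.43155 + (1.43155 − 1.40521)/3 = 1.44033
R(2,2) = (16·1.43773 − 1.32010) / 15 = 1.44557
R(3,2) = 1.44033 + (1.44033 − 1.43773)/15 = 1.44050
R(3,3) = (64·1.44050 − 1.44557) / 63 = 1.44042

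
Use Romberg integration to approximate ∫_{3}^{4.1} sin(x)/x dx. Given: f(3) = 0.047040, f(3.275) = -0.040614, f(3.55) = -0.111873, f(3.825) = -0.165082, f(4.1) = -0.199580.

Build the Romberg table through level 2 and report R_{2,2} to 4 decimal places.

-0.1099

R_{0,0} (trapezoid, 1 panel, h=1.1000): -0.083897
R_{1,0} (trapezoid, 2 panels, h=0.5500): -0.103479
R_{2,0} (trapezoid, 4 panels, h=0.2750): -0.108306
R_{1,1} = -0.103479 + (-0.103479 − (-0.083897))/3 = -0.110006
R_{2,1} = -0.108306 + (-0.108306 − (-0.103479))/3 = -0.109915
R_{2,2} = -0.109915 + (-0.109915 − (-0.110006))/15 = -0.109909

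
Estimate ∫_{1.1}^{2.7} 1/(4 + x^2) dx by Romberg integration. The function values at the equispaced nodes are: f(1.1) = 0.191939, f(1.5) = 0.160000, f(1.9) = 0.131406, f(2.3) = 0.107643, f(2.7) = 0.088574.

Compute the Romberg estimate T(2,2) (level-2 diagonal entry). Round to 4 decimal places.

T(0,0) (trapezoid, 1 panel, h=1.6000): 0.224410
T(1,0) (trapezoid, 2 panels, h=0.8000): 0.217330
T(2,0) (trapezoid, 4 panels, h=0.4000): 0.215722
T(1,1) = 0.217330 + (0.217330 − 0.224410)/3 = 0.214970
T(2,1) = 0.215722 + (0.215722 − 0.217330)/3 = 0.215186
T(2,2) = 0.215186 + (0.215186 − 0.214970)/15 = 0.215200

0.2152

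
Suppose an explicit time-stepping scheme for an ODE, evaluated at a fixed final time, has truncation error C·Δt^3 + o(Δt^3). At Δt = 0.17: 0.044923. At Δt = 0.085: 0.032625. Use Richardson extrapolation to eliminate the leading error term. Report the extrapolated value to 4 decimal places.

Extrapolated value = (8·A(Δt/2) − A(Δt)) / (8 − 1)
= (8·0.032625 − 0.044923) / 7
= 0.216077 / 7 = 0.030868

0.0309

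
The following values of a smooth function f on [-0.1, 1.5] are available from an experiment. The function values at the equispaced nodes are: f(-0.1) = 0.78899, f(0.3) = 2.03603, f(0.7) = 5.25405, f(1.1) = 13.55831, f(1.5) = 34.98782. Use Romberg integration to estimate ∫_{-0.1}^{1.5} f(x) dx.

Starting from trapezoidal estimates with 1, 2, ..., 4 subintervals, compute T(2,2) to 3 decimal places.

T(0,0) (trapezoid, 1 panel, h=1.6000): 28.62145
T(1,0) (trapezoid, 2 panels, h=0.8000): 18.51396
T(2,0) (trapezoid, 4 panels, h=0.4000): 15.49472
T(1,1) = 18.51396 + (18.51396 − 28.62145)/3 = 15.14480
T(2,1) = 15.49472 + (15.49472 − 18.51396)/3 = 14.48831
T(2,2) = 14.48831 + (14.48831 − 15.14480)/15 = 14.44454

14.445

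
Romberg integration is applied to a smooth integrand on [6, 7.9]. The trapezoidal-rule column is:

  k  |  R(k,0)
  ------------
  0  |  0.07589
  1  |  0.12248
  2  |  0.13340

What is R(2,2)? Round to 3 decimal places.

0.137

Richardson extrapolation on the trapezoidal column (denominator 4−1=3):
R(1,1) = 0.12248 + (0.12248 − 0.07589)/3 = 0.13801
R(2,1) = (4·0.13340 − 0.12248) / 3 = 0.13704
R(2,2) = (16·0.13704 − 0.13801) / 15 = 0.13698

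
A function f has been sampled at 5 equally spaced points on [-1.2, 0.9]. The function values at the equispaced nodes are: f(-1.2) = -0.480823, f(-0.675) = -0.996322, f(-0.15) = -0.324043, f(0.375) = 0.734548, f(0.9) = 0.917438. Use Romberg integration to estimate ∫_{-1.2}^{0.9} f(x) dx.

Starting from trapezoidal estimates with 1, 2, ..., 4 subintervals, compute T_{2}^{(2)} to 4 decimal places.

-0.2149

T_{0}^{(0)} (trapezoid, 1 panel, h=2.1000): 0.458446
T_{1}^{(0)} (trapezoid, 2 panels, h=1.0500): -0.111022
T_{2}^{(0)} (trapezoid, 4 panels, h=0.5250): -0.192942
T_{1}^{(1)} = -0.111022 + (-0.111022 − 0.458446)/3 = -0.300845
T_{2}^{(1)} = -0.192942 + (-0.192942 − (-0.111022))/3 = -0.220249
T_{2}^{(2)} = -0.220249 + (-0.220249 − (-0.300845))/15 = -0.214876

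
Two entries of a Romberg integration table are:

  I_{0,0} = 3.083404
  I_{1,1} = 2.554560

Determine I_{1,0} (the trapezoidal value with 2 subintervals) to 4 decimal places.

From I_{1,1} = (4·I_{1,0} − I_{0,0})/3, solve for I_{1,0}:
4·I_{1,0} = 3·2.554560 + 3.083404 = 10.747084
I_{1,0} = 2.686771

2.6868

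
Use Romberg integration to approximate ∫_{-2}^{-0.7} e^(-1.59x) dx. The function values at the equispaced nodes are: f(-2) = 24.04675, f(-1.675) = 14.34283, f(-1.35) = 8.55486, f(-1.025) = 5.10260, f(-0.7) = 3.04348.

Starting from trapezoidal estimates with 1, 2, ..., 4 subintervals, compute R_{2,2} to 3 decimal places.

R_{0,0} (trapezoid, 1 panel, h=1.3000): 17.60865
R_{1,0} (trapezoid, 2 panels, h=0.6500): 14.36498
R_{2,0} (trapezoid, 4 panels, h=0.3250): 13.50226
R_{1,1} = 14.36498 + (14.36498 − 17.60865)/3 = 13.28376
R_{2,1} = 13.50226 + (13.50226 − 14.36498)/3 = 13.21469
R_{2,2} = 13.21469 + (13.21469 − 13.28376)/15 = 13.21009

13.210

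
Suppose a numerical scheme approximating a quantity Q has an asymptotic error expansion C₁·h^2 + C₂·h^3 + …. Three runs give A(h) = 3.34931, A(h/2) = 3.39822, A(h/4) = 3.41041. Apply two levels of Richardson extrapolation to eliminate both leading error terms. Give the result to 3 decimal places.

3.414

First eliminate the h^2 term (factor 2^2 = 4):
  B₁ = (4·3.39822 − 3.34931)/3 = 3.41452
  B₂ = (4·3.41041 − 3.39822)/3 = 3.41447
Then eliminate the h^3 term (factor 2^3 = 8):
  (8·3.41447 − 3.41452)/7 = 3.41446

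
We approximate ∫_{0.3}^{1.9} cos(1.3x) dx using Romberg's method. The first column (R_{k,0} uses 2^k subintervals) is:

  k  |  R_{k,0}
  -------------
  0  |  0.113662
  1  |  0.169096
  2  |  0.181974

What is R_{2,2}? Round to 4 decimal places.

0.1862

Richardson extrapolation on the trapezoidal column (denominator 4−1=3):
R_{1,1} = 0.169096 + (0.169096 − 0.113662)/3 = 0.187574
R_{2,1} = (4·0.181974 − 0.169096) / 3 = 0.186267
R_{2,2} = (16·0.186267 − 0.187574) / 15 = 0.186180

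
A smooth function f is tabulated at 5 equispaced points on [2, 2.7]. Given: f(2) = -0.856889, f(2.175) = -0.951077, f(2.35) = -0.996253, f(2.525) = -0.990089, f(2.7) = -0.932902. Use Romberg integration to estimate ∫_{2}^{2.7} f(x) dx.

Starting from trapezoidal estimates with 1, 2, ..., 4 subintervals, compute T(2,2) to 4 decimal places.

-0.6736

T(0,0) (trapezoid, 1 panel, h=0.7000): -0.626427
T(1,0) (trapezoid, 2 panels, h=0.3500): -0.661902
T(2,0) (trapezoid, 4 panels, h=0.1750): -0.670655
T(1,1) = -0.661902 + (-0.661902 − (-0.626427))/3 = -0.673727
T(2,1) = -0.670655 + (-0.670655 − (-0.661902))/3 = -0.673573
T(2,2) = -0.673573 + (-0.673573 − (-0.673727))/15 = -0.673563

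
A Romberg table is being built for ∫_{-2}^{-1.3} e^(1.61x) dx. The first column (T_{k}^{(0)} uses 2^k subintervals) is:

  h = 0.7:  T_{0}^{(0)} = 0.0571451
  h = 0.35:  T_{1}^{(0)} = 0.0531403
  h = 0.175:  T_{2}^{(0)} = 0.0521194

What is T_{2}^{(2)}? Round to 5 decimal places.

T_{1}^{(1)} = 0.0531403 + (0.0531403 − 0.0571451)/3 = 0.0518054
T_{2}^{(1)} = (4·0.0521194 − 0.0531403) / 3 = 0.0517791
T_{2}^{(2)} = 0.0517791 + (0.0517791 − 0.0518054)/15 = 0.0517773

0.05178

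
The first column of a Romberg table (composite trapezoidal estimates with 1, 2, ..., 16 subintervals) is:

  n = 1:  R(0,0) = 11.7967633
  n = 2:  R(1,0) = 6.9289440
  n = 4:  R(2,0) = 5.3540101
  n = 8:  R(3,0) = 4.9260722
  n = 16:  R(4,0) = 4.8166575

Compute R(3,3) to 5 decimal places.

Richardson extrapolation on the trapezoidal column (denominator 4−1=3):
R(1,1) = (4·6.9289440 − 11.7967633) / 3 = 5.3063376
R(2,1) = 5.3540101 + (5.3540101 − 6.9289440)/3 = 4.8290321
R(3,1) = (4·4.9260722 − 5.3540101) / 3 = 4.7834262
R(2,2) = (16·4.8290321 − 5.3063376) / 15 = 4.7972117
R(3,2) = 4.7834262 + (4.7834262 − 4.8290321)/15 = 4.7803858
R(3,3) = (64·4.7803858 − 4.7972117) / 63 = 4.7801187

4.78012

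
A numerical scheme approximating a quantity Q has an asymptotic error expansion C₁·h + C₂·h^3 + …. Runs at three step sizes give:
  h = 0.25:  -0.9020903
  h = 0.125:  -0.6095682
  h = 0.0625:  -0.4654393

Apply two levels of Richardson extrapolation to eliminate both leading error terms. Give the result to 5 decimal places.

-0.32192

First eliminate the h term (factor 2^1 = 2):
  B₁ = (2·(-0.6095682) − (-0.9020903))/1 = -0.3170461
  B₂ = (2·(-0.4654393) − (-0.6095682))/1 = -0.3213104
Then eliminate the h^3 term (factor 2^3 = 8):
  (8·(-0.3213104) − (-0.3170461))/7 = -0.3219196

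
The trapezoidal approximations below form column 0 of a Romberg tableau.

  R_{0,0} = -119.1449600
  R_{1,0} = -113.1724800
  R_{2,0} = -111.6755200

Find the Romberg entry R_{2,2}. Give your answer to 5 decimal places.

-111.17619

R_{1,1} = -113.1724800 + (-113.1724800 − (-119.1449600))/3 = -111.1816533
R_{2,1} = (4·(-111.6755200) − (-113.1724800)) / 3 = -111.1765333
R_{2,2} = -111.1765333 + (-111.1765333 − (-111.1816533))/15 = -111.1761920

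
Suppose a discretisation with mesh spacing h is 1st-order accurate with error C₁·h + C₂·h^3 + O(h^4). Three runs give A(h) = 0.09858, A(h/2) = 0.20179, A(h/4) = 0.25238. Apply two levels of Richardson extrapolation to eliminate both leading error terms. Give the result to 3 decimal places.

First eliminate the h term (factor 2^1 = 2):
  B₁ = (2·0.20179 − 0.09858)/1 = 0.30500
  B₂ = (2·0.25238 − 0.20179)/1 = 0.30297
Then eliminate the h^3 term (factor 2^3 = 8):
  (8·0.30297 − 0.30500)/7 = 0.30268

0.303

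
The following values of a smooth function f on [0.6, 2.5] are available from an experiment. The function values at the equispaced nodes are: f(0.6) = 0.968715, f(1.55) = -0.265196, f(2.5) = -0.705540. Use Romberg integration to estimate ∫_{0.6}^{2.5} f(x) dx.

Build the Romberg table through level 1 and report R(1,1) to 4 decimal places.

-0.2526

R(0,0) (trapezoid, 1 panel, h=1.9000): 0.250016
R(1,0) (trapezoid, 2 panels, h=0.9500): -0.126928
R(1,1) = -0.126928 + (-0.126928 − 0.250016)/3 = -0.252576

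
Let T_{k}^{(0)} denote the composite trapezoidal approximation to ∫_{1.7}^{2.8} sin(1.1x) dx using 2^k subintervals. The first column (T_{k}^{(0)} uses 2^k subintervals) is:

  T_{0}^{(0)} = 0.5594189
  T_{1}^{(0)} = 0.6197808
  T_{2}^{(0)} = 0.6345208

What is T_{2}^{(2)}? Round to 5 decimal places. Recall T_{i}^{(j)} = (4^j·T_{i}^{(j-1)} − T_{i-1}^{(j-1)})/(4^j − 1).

T_{1}^{(1)} = 0.6197808 + (0.6197808 − 0.5594189)/3 = 0.6399014
T_{2}^{(1)} = (4·0.6345208 − 0.6197808) / 3 = 0.6394341
T_{2}^{(2)} = (16·0.6394341 − 0.6399014) / 15 = 0.6394029

0.63940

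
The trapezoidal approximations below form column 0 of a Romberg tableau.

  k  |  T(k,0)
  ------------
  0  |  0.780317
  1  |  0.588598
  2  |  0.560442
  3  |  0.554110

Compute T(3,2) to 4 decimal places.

T(2,1) = 0.560442 + (0.560442 − 0.588598)/3 = 0.551057
T(3,1) = 0.554110 + (0.554110 − 0.560442)/3 = 0.551999
T(3,2) = 0.551999 + (0.551999 − 0.551057)/15 = 0.552062

0.5521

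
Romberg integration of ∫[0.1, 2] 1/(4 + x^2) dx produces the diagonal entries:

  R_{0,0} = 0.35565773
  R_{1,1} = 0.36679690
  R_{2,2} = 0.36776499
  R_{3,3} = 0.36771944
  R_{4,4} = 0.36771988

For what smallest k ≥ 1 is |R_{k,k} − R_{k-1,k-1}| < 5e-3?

|R_{1,1} − R_{0,0}| = 0.01113917 ≥ 5e-3
|R_{2,2} − R_{1,1}| = 0.00096809 < 5e-3

k = 2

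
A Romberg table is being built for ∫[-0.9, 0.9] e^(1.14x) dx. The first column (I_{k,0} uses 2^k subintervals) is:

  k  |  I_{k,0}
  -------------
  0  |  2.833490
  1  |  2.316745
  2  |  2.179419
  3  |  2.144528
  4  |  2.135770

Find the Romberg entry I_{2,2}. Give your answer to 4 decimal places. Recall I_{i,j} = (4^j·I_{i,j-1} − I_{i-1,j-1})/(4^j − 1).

I_{1,1} = (4·2.316745 − 2.833490) / 3 = 2.144497
I_{2,1} = 2.179419 + (2.179419 − 2.316745)/3 = 2.133644
I_{2,2} = 2.133644 + (2.133644 − 2.144497)/15 = 2.132920

2.1329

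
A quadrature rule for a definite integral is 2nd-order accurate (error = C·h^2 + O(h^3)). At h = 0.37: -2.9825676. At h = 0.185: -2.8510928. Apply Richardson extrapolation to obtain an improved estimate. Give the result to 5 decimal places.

Extrapolated value = (4·A(h/2) − A(h)) / (4 − 1)
= (4·(-2.8510928) − (-2.9825676)) / 3
= -8.4218036 / 3 = -2.8072679

-2.80727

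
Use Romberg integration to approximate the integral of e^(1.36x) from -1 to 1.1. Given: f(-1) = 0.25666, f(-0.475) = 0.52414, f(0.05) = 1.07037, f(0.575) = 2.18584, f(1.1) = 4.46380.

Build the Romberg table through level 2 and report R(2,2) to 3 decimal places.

R(0,0) (trapezoid, 1 panel, h=2.1000): 4.95648
R(1,0) (trapezoid, 2 panels, h=1.0500): 3.60213
R(2,0) (trapezoid, 4 panels, h=0.5250): 3.22380
R(1,1) = 3.60213 + (3.60213 − 4.95648)/3 = 3.15068
R(2,1) = 3.22380 + (3.22380 − 3.60213)/3 = 3.09769
R(2,2) = 3.09769 + (3.09769 − 3.15068)/15 = 3.09416

3.094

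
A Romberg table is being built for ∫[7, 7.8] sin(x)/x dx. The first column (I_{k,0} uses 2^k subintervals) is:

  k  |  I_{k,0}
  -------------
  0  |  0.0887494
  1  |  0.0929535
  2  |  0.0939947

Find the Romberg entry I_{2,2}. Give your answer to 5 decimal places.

0.09434

Richardson extrapolation on the trapezoidal column (denominator 4−1=3):
I_{1,1} = (4·0.0929535 − 0.0887494) / 3 = 0.0943549
I_{2,1} = (4·0.0939947 − 0.0929535) / 3 = 0.0943418
I_{2,2} = (16·0.0943418 − 0.0943549) / 15 = 0.0943409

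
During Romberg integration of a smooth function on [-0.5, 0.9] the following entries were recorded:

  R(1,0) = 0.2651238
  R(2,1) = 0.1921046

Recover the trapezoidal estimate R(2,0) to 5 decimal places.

0.21036

From R(2,1) = (4·R(2,0) − R(1,0))/3, solve for R(2,0):
4·R(2,0) = 3·0.1921046 + 0.2651238 = 0.8414376
R(2,0) = 0.2103594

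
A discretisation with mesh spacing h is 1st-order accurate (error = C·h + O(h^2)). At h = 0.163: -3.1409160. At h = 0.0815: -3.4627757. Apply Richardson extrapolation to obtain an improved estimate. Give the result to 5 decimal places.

-3.78464

The leading error scales as h; refining by a factor of 2 reduces it by 2^1 = 2.
Extrapolated value = (2·A(h/2) − A(h)) / (2 − 1)
= (2·(-3.4627757) − (-3.1409160)) / 1
= -3.7846354 / 1 = -3.7846354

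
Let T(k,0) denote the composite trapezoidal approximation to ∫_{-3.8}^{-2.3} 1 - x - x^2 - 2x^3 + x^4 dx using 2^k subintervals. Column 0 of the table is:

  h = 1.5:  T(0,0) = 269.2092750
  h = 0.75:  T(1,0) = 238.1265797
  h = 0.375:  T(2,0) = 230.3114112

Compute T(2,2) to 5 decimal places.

227.70240

Richardson extrapolation on the trapezoidal column (denominator 4−1=3):
T(1,1) = 238.1265797 + (238.1265797 − 269.2092750)/3 = 227.7656813
T(2,1) = (4·230.3114112 − 238.1265797) / 3 = 227.7063550
T(2,2) = (16·227.7063550 − 227.7656813) / 15 = 227.7023999
(Column j=1 coincides with Simpson's rule on the same nodes.)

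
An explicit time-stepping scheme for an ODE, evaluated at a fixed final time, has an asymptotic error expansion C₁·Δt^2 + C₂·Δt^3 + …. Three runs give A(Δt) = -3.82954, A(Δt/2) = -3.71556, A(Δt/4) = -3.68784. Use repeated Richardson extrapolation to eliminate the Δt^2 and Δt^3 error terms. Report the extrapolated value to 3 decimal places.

-3.679

First eliminate the Δt^2 term (factor 2^2 = 4):
  B₁ = (4·(-3.71556) − (-3.82954))/3 = -3.67757
  B₂ = (4·(-3.68784) − (-3.71556))/3 = -3.67860
Then eliminate the Δt^3 term (factor 2^3 = 8):
  (8·(-3.67860) − (-3.67757))/7 = -3.67875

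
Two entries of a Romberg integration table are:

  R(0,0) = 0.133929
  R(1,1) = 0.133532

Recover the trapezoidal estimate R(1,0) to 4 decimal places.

From R(1,1) = (4·R(1,0) − R(0,0))/3, solve for R(1,0):
4·R(1,0) = 3·0.133532 + 0.133929 = 0.534525
R(1,0) = 0.133631

0.1336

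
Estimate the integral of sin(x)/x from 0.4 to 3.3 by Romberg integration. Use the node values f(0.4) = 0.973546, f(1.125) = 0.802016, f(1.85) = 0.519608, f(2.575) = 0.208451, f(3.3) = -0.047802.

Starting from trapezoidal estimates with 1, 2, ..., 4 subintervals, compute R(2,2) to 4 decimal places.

1.4516

R(0,0) (trapezoid, 1 panel, h=2.9000): 1.342329
R(1,0) (trapezoid, 2 panels, h=1.4500): 1.424596
R(2,0) (trapezoid, 4 panels, h=0.7250): 1.444887
R(1,1) = 1.424596 + (1.424596 − 1.342329)/3 = 1.452018
R(2,1) = 1.444887 + (1.444887 − 1.424596)/3 = 1.451651
R(2,2) = 1.451651 + (1.451651 − 1.452018)/15 = 1.451627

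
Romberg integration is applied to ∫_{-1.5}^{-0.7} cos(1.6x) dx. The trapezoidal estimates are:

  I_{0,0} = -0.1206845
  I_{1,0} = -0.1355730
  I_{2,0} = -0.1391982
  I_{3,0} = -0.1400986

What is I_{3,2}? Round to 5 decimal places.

Richardson extrapolation on the trapezoidal column (denominator 4−1=3):
I_{2,1} = -0.1391982 + (-0.1391982 − (-0.1355730))/3 = -0.1404066
I_{3,1} = (4·(-0.1400986) − (-0.1391982)) / 3 = -0.1403987
I_{3,2} = (16·(-0.1403987) − (-0.1404066)) / 15 = -0.1403982

-0.14040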